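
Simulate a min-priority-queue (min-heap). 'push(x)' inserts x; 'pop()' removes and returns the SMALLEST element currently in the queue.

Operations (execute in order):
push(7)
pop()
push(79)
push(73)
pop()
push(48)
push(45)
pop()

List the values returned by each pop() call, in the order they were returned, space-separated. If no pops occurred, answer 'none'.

push(7): heap contents = [7]
pop() → 7: heap contents = []
push(79): heap contents = [79]
push(73): heap contents = [73, 79]
pop() → 73: heap contents = [79]
push(48): heap contents = [48, 79]
push(45): heap contents = [45, 48, 79]
pop() → 45: heap contents = [48, 79]

Answer: 7 73 45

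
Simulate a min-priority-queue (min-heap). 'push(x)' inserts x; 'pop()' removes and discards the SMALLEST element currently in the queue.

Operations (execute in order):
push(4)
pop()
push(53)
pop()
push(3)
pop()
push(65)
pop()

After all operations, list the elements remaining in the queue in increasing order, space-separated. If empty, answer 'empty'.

Answer: empty

Derivation:
push(4): heap contents = [4]
pop() → 4: heap contents = []
push(53): heap contents = [53]
pop() → 53: heap contents = []
push(3): heap contents = [3]
pop() → 3: heap contents = []
push(65): heap contents = [65]
pop() → 65: heap contents = []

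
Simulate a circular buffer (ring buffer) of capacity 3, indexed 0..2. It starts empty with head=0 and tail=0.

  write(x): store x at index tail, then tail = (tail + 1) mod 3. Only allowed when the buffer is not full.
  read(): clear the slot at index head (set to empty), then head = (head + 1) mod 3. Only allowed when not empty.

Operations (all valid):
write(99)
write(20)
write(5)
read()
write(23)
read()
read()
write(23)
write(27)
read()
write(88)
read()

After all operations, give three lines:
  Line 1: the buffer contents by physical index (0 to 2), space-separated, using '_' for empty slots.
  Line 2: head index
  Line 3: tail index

Answer: 88 _ 27
2
1

Derivation:
write(99): buf=[99 _ _], head=0, tail=1, size=1
write(20): buf=[99 20 _], head=0, tail=2, size=2
write(5): buf=[99 20 5], head=0, tail=0, size=3
read(): buf=[_ 20 5], head=1, tail=0, size=2
write(23): buf=[23 20 5], head=1, tail=1, size=3
read(): buf=[23 _ 5], head=2, tail=1, size=2
read(): buf=[23 _ _], head=0, tail=1, size=1
write(23): buf=[23 23 _], head=0, tail=2, size=2
write(27): buf=[23 23 27], head=0, tail=0, size=3
read(): buf=[_ 23 27], head=1, tail=0, size=2
write(88): buf=[88 23 27], head=1, tail=1, size=3
read(): buf=[88 _ 27], head=2, tail=1, size=2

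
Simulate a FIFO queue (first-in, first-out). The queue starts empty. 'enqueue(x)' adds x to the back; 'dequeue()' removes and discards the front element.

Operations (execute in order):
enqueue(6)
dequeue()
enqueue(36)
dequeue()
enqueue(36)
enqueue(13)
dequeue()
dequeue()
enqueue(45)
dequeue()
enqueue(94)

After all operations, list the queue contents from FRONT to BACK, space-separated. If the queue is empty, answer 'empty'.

enqueue(6): [6]
dequeue(): []
enqueue(36): [36]
dequeue(): []
enqueue(36): [36]
enqueue(13): [36, 13]
dequeue(): [13]
dequeue(): []
enqueue(45): [45]
dequeue(): []
enqueue(94): [94]

Answer: 94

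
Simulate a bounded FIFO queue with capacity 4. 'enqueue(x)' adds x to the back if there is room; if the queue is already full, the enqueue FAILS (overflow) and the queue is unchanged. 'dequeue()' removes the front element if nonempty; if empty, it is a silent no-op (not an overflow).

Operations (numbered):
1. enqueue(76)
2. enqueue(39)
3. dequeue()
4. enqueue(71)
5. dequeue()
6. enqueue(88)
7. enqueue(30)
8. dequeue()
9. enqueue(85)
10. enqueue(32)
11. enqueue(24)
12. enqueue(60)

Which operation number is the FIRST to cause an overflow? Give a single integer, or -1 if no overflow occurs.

Answer: 11

Derivation:
1. enqueue(76): size=1
2. enqueue(39): size=2
3. dequeue(): size=1
4. enqueue(71): size=2
5. dequeue(): size=1
6. enqueue(88): size=2
7. enqueue(30): size=3
8. dequeue(): size=2
9. enqueue(85): size=3
10. enqueue(32): size=4
11. enqueue(24): size=4=cap → OVERFLOW (fail)
12. enqueue(60): size=4=cap → OVERFLOW (fail)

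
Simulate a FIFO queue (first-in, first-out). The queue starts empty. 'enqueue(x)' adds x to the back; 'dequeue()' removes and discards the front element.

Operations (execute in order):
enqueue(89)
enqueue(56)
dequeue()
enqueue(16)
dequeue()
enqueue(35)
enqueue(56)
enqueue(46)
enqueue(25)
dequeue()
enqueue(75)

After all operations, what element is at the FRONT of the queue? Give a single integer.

Answer: 35

Derivation:
enqueue(89): queue = [89]
enqueue(56): queue = [89, 56]
dequeue(): queue = [56]
enqueue(16): queue = [56, 16]
dequeue(): queue = [16]
enqueue(35): queue = [16, 35]
enqueue(56): queue = [16, 35, 56]
enqueue(46): queue = [16, 35, 56, 46]
enqueue(25): queue = [16, 35, 56, 46, 25]
dequeue(): queue = [35, 56, 46, 25]
enqueue(75): queue = [35, 56, 46, 25, 75]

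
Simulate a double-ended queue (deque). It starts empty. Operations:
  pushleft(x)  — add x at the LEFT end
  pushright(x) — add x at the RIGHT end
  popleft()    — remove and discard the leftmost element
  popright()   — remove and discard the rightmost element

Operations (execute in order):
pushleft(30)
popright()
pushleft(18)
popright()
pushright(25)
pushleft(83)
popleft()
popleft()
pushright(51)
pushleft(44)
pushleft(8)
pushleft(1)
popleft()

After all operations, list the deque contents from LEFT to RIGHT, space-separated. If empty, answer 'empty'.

Answer: 8 44 51

Derivation:
pushleft(30): [30]
popright(): []
pushleft(18): [18]
popright(): []
pushright(25): [25]
pushleft(83): [83, 25]
popleft(): [25]
popleft(): []
pushright(51): [51]
pushleft(44): [44, 51]
pushleft(8): [8, 44, 51]
pushleft(1): [1, 8, 44, 51]
popleft(): [8, 44, 51]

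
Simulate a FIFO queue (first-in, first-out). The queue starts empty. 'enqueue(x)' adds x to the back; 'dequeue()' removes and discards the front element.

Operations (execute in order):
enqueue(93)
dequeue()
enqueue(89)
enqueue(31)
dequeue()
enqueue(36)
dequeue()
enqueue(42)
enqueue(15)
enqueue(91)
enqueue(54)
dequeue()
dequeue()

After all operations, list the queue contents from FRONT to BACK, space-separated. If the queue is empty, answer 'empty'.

enqueue(93): [93]
dequeue(): []
enqueue(89): [89]
enqueue(31): [89, 31]
dequeue(): [31]
enqueue(36): [31, 36]
dequeue(): [36]
enqueue(42): [36, 42]
enqueue(15): [36, 42, 15]
enqueue(91): [36, 42, 15, 91]
enqueue(54): [36, 42, 15, 91, 54]
dequeue(): [42, 15, 91, 54]
dequeue(): [15, 91, 54]

Answer: 15 91 54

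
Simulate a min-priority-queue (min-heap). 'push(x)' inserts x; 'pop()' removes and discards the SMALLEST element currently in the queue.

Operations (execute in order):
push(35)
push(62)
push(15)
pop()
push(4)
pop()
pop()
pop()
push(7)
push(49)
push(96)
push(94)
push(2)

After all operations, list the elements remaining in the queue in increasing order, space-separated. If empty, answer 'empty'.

push(35): heap contents = [35]
push(62): heap contents = [35, 62]
push(15): heap contents = [15, 35, 62]
pop() → 15: heap contents = [35, 62]
push(4): heap contents = [4, 35, 62]
pop() → 4: heap contents = [35, 62]
pop() → 35: heap contents = [62]
pop() → 62: heap contents = []
push(7): heap contents = [7]
push(49): heap contents = [7, 49]
push(96): heap contents = [7, 49, 96]
push(94): heap contents = [7, 49, 94, 96]
push(2): heap contents = [2, 7, 49, 94, 96]

Answer: 2 7 49 94 96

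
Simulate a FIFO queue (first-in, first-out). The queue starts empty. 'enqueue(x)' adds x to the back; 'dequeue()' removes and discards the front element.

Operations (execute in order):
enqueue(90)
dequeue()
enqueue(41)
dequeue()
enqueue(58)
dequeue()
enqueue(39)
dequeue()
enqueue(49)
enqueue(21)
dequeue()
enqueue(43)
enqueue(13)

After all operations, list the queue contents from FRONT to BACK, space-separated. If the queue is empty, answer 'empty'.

enqueue(90): [90]
dequeue(): []
enqueue(41): [41]
dequeue(): []
enqueue(58): [58]
dequeue(): []
enqueue(39): [39]
dequeue(): []
enqueue(49): [49]
enqueue(21): [49, 21]
dequeue(): [21]
enqueue(43): [21, 43]
enqueue(13): [21, 43, 13]

Answer: 21 43 13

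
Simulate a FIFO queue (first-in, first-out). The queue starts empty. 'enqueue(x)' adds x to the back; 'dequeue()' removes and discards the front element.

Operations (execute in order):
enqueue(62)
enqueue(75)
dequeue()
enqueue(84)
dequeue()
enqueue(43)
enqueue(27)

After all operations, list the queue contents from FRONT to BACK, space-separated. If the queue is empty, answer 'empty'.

Answer: 84 43 27

Derivation:
enqueue(62): [62]
enqueue(75): [62, 75]
dequeue(): [75]
enqueue(84): [75, 84]
dequeue(): [84]
enqueue(43): [84, 43]
enqueue(27): [84, 43, 27]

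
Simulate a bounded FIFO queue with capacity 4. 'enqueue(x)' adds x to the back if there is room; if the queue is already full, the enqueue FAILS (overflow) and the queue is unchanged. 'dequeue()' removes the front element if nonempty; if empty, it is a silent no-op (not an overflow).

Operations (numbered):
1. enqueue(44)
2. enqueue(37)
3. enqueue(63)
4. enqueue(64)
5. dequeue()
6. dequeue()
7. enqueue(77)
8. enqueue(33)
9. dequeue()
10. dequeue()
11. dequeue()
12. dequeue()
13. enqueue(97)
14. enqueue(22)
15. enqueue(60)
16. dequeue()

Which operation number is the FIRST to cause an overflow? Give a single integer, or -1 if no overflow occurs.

Answer: -1

Derivation:
1. enqueue(44): size=1
2. enqueue(37): size=2
3. enqueue(63): size=3
4. enqueue(64): size=4
5. dequeue(): size=3
6. dequeue(): size=2
7. enqueue(77): size=3
8. enqueue(33): size=4
9. dequeue(): size=3
10. dequeue(): size=2
11. dequeue(): size=1
12. dequeue(): size=0
13. enqueue(97): size=1
14. enqueue(22): size=2
15. enqueue(60): size=3
16. dequeue(): size=2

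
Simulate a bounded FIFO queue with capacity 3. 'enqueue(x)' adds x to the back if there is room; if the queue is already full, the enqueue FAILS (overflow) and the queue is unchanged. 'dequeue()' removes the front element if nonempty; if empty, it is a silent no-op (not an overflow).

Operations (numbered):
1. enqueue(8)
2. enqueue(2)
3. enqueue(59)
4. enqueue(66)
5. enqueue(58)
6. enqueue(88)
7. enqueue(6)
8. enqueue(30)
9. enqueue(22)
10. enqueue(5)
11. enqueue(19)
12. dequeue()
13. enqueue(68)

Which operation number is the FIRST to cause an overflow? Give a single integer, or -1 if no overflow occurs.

Answer: 4

Derivation:
1. enqueue(8): size=1
2. enqueue(2): size=2
3. enqueue(59): size=3
4. enqueue(66): size=3=cap → OVERFLOW (fail)
5. enqueue(58): size=3=cap → OVERFLOW (fail)
6. enqueue(88): size=3=cap → OVERFLOW (fail)
7. enqueue(6): size=3=cap → OVERFLOW (fail)
8. enqueue(30): size=3=cap → OVERFLOW (fail)
9. enqueue(22): size=3=cap → OVERFLOW (fail)
10. enqueue(5): size=3=cap → OVERFLOW (fail)
11. enqueue(19): size=3=cap → OVERFLOW (fail)
12. dequeue(): size=2
13. enqueue(68): size=3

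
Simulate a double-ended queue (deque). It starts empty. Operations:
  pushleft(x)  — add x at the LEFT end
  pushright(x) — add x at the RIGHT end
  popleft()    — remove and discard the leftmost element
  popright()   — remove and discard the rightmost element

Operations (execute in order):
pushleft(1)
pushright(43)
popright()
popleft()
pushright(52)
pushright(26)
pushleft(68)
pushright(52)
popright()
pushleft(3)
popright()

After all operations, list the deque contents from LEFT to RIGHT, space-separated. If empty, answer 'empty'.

pushleft(1): [1]
pushright(43): [1, 43]
popright(): [1]
popleft(): []
pushright(52): [52]
pushright(26): [52, 26]
pushleft(68): [68, 52, 26]
pushright(52): [68, 52, 26, 52]
popright(): [68, 52, 26]
pushleft(3): [3, 68, 52, 26]
popright(): [3, 68, 52]

Answer: 3 68 52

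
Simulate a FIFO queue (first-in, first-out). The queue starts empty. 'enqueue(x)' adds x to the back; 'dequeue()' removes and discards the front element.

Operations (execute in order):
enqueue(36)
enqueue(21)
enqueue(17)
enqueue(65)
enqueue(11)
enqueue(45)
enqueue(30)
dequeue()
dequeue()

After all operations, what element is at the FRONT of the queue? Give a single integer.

Answer: 17

Derivation:
enqueue(36): queue = [36]
enqueue(21): queue = [36, 21]
enqueue(17): queue = [36, 21, 17]
enqueue(65): queue = [36, 21, 17, 65]
enqueue(11): queue = [36, 21, 17, 65, 11]
enqueue(45): queue = [36, 21, 17, 65, 11, 45]
enqueue(30): queue = [36, 21, 17, 65, 11, 45, 30]
dequeue(): queue = [21, 17, 65, 11, 45, 30]
dequeue(): queue = [17, 65, 11, 45, 30]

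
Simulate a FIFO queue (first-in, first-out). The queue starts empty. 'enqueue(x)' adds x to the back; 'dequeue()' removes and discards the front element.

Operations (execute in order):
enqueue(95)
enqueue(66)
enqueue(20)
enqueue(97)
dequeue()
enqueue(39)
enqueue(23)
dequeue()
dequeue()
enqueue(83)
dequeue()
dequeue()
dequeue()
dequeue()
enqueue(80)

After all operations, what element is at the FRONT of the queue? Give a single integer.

Answer: 80

Derivation:
enqueue(95): queue = [95]
enqueue(66): queue = [95, 66]
enqueue(20): queue = [95, 66, 20]
enqueue(97): queue = [95, 66, 20, 97]
dequeue(): queue = [66, 20, 97]
enqueue(39): queue = [66, 20, 97, 39]
enqueue(23): queue = [66, 20, 97, 39, 23]
dequeue(): queue = [20, 97, 39, 23]
dequeue(): queue = [97, 39, 23]
enqueue(83): queue = [97, 39, 23, 83]
dequeue(): queue = [39, 23, 83]
dequeue(): queue = [23, 83]
dequeue(): queue = [83]
dequeue(): queue = []
enqueue(80): queue = [80]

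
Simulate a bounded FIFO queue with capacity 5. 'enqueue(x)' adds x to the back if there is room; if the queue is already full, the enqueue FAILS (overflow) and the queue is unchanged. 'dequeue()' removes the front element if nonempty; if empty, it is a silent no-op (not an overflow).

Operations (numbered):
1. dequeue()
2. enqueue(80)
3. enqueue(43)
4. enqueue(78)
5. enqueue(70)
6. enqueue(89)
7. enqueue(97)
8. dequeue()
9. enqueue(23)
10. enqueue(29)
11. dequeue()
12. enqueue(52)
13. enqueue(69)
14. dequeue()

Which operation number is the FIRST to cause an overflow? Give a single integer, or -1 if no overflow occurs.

Answer: 7

Derivation:
1. dequeue(): empty, no-op, size=0
2. enqueue(80): size=1
3. enqueue(43): size=2
4. enqueue(78): size=3
5. enqueue(70): size=4
6. enqueue(89): size=5
7. enqueue(97): size=5=cap → OVERFLOW (fail)
8. dequeue(): size=4
9. enqueue(23): size=5
10. enqueue(29): size=5=cap → OVERFLOW (fail)
11. dequeue(): size=4
12. enqueue(52): size=5
13. enqueue(69): size=5=cap → OVERFLOW (fail)
14. dequeue(): size=4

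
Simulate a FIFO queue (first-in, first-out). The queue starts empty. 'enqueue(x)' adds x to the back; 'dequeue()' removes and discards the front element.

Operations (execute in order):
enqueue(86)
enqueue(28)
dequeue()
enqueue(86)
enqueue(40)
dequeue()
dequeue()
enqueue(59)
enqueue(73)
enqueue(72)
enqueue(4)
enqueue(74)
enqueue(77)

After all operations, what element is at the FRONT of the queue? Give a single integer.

enqueue(86): queue = [86]
enqueue(28): queue = [86, 28]
dequeue(): queue = [28]
enqueue(86): queue = [28, 86]
enqueue(40): queue = [28, 86, 40]
dequeue(): queue = [86, 40]
dequeue(): queue = [40]
enqueue(59): queue = [40, 59]
enqueue(73): queue = [40, 59, 73]
enqueue(72): queue = [40, 59, 73, 72]
enqueue(4): queue = [40, 59, 73, 72, 4]
enqueue(74): queue = [40, 59, 73, 72, 4, 74]
enqueue(77): queue = [40, 59, 73, 72, 4, 74, 77]

Answer: 40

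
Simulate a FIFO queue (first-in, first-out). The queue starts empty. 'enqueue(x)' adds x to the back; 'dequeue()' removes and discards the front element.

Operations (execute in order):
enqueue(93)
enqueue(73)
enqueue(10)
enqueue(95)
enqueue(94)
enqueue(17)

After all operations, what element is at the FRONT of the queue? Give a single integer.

enqueue(93): queue = [93]
enqueue(73): queue = [93, 73]
enqueue(10): queue = [93, 73, 10]
enqueue(95): queue = [93, 73, 10, 95]
enqueue(94): queue = [93, 73, 10, 95, 94]
enqueue(17): queue = [93, 73, 10, 95, 94, 17]

Answer: 93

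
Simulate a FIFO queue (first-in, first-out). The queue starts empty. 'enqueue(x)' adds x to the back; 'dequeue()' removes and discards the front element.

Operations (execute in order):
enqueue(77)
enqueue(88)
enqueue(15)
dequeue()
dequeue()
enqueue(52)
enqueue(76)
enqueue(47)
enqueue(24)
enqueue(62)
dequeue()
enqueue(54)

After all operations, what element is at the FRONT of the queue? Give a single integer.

enqueue(77): queue = [77]
enqueue(88): queue = [77, 88]
enqueue(15): queue = [77, 88, 15]
dequeue(): queue = [88, 15]
dequeue(): queue = [15]
enqueue(52): queue = [15, 52]
enqueue(76): queue = [15, 52, 76]
enqueue(47): queue = [15, 52, 76, 47]
enqueue(24): queue = [15, 52, 76, 47, 24]
enqueue(62): queue = [15, 52, 76, 47, 24, 62]
dequeue(): queue = [52, 76, 47, 24, 62]
enqueue(54): queue = [52, 76, 47, 24, 62, 54]

Answer: 52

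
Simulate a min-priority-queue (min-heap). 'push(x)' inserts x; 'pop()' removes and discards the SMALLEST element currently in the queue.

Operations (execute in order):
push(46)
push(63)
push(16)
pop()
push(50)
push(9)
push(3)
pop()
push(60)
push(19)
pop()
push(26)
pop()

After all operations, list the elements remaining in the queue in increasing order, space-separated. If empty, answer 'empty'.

push(46): heap contents = [46]
push(63): heap contents = [46, 63]
push(16): heap contents = [16, 46, 63]
pop() → 16: heap contents = [46, 63]
push(50): heap contents = [46, 50, 63]
push(9): heap contents = [9, 46, 50, 63]
push(3): heap contents = [3, 9, 46, 50, 63]
pop() → 3: heap contents = [9, 46, 50, 63]
push(60): heap contents = [9, 46, 50, 60, 63]
push(19): heap contents = [9, 19, 46, 50, 60, 63]
pop() → 9: heap contents = [19, 46, 50, 60, 63]
push(26): heap contents = [19, 26, 46, 50, 60, 63]
pop() → 19: heap contents = [26, 46, 50, 60, 63]

Answer: 26 46 50 60 63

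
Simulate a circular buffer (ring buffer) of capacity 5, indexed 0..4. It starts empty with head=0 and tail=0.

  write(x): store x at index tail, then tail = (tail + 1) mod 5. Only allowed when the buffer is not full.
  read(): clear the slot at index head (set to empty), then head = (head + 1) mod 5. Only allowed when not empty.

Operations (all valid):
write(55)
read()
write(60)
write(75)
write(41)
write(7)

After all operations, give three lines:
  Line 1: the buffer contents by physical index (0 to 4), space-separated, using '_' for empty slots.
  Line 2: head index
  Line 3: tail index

write(55): buf=[55 _ _ _ _], head=0, tail=1, size=1
read(): buf=[_ _ _ _ _], head=1, tail=1, size=0
write(60): buf=[_ 60 _ _ _], head=1, tail=2, size=1
write(75): buf=[_ 60 75 _ _], head=1, tail=3, size=2
write(41): buf=[_ 60 75 41 _], head=1, tail=4, size=3
write(7): buf=[_ 60 75 41 7], head=1, tail=0, size=4

Answer: _ 60 75 41 7
1
0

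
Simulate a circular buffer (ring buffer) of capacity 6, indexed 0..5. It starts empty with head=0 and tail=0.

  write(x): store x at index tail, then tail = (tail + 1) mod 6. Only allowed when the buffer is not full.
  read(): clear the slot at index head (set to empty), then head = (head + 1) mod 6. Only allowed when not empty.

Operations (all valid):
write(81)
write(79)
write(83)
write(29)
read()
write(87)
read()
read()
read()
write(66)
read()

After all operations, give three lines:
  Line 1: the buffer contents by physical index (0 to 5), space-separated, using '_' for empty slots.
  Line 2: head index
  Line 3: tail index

Answer: _ _ _ _ _ 66
5
0

Derivation:
write(81): buf=[81 _ _ _ _ _], head=0, tail=1, size=1
write(79): buf=[81 79 _ _ _ _], head=0, tail=2, size=2
write(83): buf=[81 79 83 _ _ _], head=0, tail=3, size=3
write(29): buf=[81 79 83 29 _ _], head=0, tail=4, size=4
read(): buf=[_ 79 83 29 _ _], head=1, tail=4, size=3
write(87): buf=[_ 79 83 29 87 _], head=1, tail=5, size=4
read(): buf=[_ _ 83 29 87 _], head=2, tail=5, size=3
read(): buf=[_ _ _ 29 87 _], head=3, tail=5, size=2
read(): buf=[_ _ _ _ 87 _], head=4, tail=5, size=1
write(66): buf=[_ _ _ _ 87 66], head=4, tail=0, size=2
read(): buf=[_ _ _ _ _ 66], head=5, tail=0, size=1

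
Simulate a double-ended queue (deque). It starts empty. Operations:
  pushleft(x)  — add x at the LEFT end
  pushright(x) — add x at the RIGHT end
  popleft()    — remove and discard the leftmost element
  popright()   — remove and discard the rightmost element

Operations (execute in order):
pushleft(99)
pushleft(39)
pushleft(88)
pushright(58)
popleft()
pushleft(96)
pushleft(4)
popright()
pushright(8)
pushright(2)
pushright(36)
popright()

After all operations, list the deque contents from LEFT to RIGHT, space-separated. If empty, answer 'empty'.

pushleft(99): [99]
pushleft(39): [39, 99]
pushleft(88): [88, 39, 99]
pushright(58): [88, 39, 99, 58]
popleft(): [39, 99, 58]
pushleft(96): [96, 39, 99, 58]
pushleft(4): [4, 96, 39, 99, 58]
popright(): [4, 96, 39, 99]
pushright(8): [4, 96, 39, 99, 8]
pushright(2): [4, 96, 39, 99, 8, 2]
pushright(36): [4, 96, 39, 99, 8, 2, 36]
popright(): [4, 96, 39, 99, 8, 2]

Answer: 4 96 39 99 8 2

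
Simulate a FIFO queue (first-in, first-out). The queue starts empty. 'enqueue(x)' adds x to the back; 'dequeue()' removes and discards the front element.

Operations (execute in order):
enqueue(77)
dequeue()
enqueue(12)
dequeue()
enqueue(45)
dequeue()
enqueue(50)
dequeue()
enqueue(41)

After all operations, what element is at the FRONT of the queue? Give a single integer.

enqueue(77): queue = [77]
dequeue(): queue = []
enqueue(12): queue = [12]
dequeue(): queue = []
enqueue(45): queue = [45]
dequeue(): queue = []
enqueue(50): queue = [50]
dequeue(): queue = []
enqueue(41): queue = [41]

Answer: 41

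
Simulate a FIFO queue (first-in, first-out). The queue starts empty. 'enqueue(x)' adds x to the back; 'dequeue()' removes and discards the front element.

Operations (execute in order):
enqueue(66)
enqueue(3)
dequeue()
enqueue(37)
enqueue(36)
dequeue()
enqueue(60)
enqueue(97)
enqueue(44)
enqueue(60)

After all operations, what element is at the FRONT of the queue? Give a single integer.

Answer: 37

Derivation:
enqueue(66): queue = [66]
enqueue(3): queue = [66, 3]
dequeue(): queue = [3]
enqueue(37): queue = [3, 37]
enqueue(36): queue = [3, 37, 36]
dequeue(): queue = [37, 36]
enqueue(60): queue = [37, 36, 60]
enqueue(97): queue = [37, 36, 60, 97]
enqueue(44): queue = [37, 36, 60, 97, 44]
enqueue(60): queue = [37, 36, 60, 97, 44, 60]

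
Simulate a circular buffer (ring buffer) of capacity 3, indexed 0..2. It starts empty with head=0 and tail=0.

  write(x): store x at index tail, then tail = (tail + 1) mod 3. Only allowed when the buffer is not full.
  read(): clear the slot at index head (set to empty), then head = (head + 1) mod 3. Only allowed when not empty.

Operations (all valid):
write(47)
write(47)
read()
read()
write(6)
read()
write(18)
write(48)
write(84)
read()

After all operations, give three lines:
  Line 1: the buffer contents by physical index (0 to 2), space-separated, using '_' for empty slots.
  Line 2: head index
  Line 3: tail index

write(47): buf=[47 _ _], head=0, tail=1, size=1
write(47): buf=[47 47 _], head=0, tail=2, size=2
read(): buf=[_ 47 _], head=1, tail=2, size=1
read(): buf=[_ _ _], head=2, tail=2, size=0
write(6): buf=[_ _ 6], head=2, tail=0, size=1
read(): buf=[_ _ _], head=0, tail=0, size=0
write(18): buf=[18 _ _], head=0, tail=1, size=1
write(48): buf=[18 48 _], head=0, tail=2, size=2
write(84): buf=[18 48 84], head=0, tail=0, size=3
read(): buf=[_ 48 84], head=1, tail=0, size=2

Answer: _ 48 84
1
0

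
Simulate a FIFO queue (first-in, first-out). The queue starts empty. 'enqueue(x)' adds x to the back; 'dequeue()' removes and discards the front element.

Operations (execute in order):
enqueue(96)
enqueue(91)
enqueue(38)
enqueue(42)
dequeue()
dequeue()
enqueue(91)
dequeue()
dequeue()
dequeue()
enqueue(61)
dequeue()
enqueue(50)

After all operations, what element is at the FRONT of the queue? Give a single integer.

enqueue(96): queue = [96]
enqueue(91): queue = [96, 91]
enqueue(38): queue = [96, 91, 38]
enqueue(42): queue = [96, 91, 38, 42]
dequeue(): queue = [91, 38, 42]
dequeue(): queue = [38, 42]
enqueue(91): queue = [38, 42, 91]
dequeue(): queue = [42, 91]
dequeue(): queue = [91]
dequeue(): queue = []
enqueue(61): queue = [61]
dequeue(): queue = []
enqueue(50): queue = [50]

Answer: 50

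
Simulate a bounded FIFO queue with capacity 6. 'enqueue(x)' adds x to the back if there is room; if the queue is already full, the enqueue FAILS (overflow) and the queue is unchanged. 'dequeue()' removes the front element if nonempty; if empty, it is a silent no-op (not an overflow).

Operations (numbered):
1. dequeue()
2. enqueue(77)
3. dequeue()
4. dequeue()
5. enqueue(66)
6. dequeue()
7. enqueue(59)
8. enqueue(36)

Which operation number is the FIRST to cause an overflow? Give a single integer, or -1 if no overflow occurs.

1. dequeue(): empty, no-op, size=0
2. enqueue(77): size=1
3. dequeue(): size=0
4. dequeue(): empty, no-op, size=0
5. enqueue(66): size=1
6. dequeue(): size=0
7. enqueue(59): size=1
8. enqueue(36): size=2

Answer: -1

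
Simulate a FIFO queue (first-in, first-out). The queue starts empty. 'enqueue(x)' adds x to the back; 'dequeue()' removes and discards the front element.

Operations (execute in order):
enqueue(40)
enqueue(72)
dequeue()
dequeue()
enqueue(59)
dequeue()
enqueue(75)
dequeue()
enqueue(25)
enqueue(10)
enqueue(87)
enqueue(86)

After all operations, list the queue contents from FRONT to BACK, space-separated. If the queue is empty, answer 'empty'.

enqueue(40): [40]
enqueue(72): [40, 72]
dequeue(): [72]
dequeue(): []
enqueue(59): [59]
dequeue(): []
enqueue(75): [75]
dequeue(): []
enqueue(25): [25]
enqueue(10): [25, 10]
enqueue(87): [25, 10, 87]
enqueue(86): [25, 10, 87, 86]

Answer: 25 10 87 86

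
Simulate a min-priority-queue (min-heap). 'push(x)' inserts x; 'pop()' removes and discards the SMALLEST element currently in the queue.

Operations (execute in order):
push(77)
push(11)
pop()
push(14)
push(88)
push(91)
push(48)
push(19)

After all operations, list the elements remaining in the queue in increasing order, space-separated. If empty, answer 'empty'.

push(77): heap contents = [77]
push(11): heap contents = [11, 77]
pop() → 11: heap contents = [77]
push(14): heap contents = [14, 77]
push(88): heap contents = [14, 77, 88]
push(91): heap contents = [14, 77, 88, 91]
push(48): heap contents = [14, 48, 77, 88, 91]
push(19): heap contents = [14, 19, 48, 77, 88, 91]

Answer: 14 19 48 77 88 91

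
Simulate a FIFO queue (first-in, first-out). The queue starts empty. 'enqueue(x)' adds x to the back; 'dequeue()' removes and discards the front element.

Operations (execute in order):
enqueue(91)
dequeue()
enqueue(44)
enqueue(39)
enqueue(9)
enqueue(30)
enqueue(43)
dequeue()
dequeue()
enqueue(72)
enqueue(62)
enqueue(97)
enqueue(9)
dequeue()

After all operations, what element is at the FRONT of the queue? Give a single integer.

Answer: 30

Derivation:
enqueue(91): queue = [91]
dequeue(): queue = []
enqueue(44): queue = [44]
enqueue(39): queue = [44, 39]
enqueue(9): queue = [44, 39, 9]
enqueue(30): queue = [44, 39, 9, 30]
enqueue(43): queue = [44, 39, 9, 30, 43]
dequeue(): queue = [39, 9, 30, 43]
dequeue(): queue = [9, 30, 43]
enqueue(72): queue = [9, 30, 43, 72]
enqueue(62): queue = [9, 30, 43, 72, 62]
enqueue(97): queue = [9, 30, 43, 72, 62, 97]
enqueue(9): queue = [9, 30, 43, 72, 62, 97, 9]
dequeue(): queue = [30, 43, 72, 62, 97, 9]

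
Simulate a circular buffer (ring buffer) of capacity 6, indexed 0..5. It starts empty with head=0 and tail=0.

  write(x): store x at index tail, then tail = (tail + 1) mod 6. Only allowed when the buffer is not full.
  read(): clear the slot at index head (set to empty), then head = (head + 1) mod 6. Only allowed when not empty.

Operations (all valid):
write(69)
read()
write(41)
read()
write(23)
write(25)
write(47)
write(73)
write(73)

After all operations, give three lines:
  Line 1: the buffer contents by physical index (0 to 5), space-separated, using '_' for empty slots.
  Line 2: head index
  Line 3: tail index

Answer: 73 _ 23 25 47 73
2
1

Derivation:
write(69): buf=[69 _ _ _ _ _], head=0, tail=1, size=1
read(): buf=[_ _ _ _ _ _], head=1, tail=1, size=0
write(41): buf=[_ 41 _ _ _ _], head=1, tail=2, size=1
read(): buf=[_ _ _ _ _ _], head=2, tail=2, size=0
write(23): buf=[_ _ 23 _ _ _], head=2, tail=3, size=1
write(25): buf=[_ _ 23 25 _ _], head=2, tail=4, size=2
write(47): buf=[_ _ 23 25 47 _], head=2, tail=5, size=3
write(73): buf=[_ _ 23 25 47 73], head=2, tail=0, size=4
write(73): buf=[73 _ 23 25 47 73], head=2, tail=1, size=5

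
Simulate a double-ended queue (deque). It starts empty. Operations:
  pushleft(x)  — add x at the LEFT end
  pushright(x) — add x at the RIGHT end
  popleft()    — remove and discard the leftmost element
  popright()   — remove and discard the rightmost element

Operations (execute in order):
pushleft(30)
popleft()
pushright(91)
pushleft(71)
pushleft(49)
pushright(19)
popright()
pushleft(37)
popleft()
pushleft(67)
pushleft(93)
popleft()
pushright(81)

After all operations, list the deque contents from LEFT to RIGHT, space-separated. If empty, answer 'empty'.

pushleft(30): [30]
popleft(): []
pushright(91): [91]
pushleft(71): [71, 91]
pushleft(49): [49, 71, 91]
pushright(19): [49, 71, 91, 19]
popright(): [49, 71, 91]
pushleft(37): [37, 49, 71, 91]
popleft(): [49, 71, 91]
pushleft(67): [67, 49, 71, 91]
pushleft(93): [93, 67, 49, 71, 91]
popleft(): [67, 49, 71, 91]
pushright(81): [67, 49, 71, 91, 81]

Answer: 67 49 71 91 81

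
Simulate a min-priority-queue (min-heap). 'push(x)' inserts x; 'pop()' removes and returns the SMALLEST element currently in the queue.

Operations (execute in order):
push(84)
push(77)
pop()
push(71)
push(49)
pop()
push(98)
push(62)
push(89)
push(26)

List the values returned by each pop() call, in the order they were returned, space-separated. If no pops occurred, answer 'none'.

push(84): heap contents = [84]
push(77): heap contents = [77, 84]
pop() → 77: heap contents = [84]
push(71): heap contents = [71, 84]
push(49): heap contents = [49, 71, 84]
pop() → 49: heap contents = [71, 84]
push(98): heap contents = [71, 84, 98]
push(62): heap contents = [62, 71, 84, 98]
push(89): heap contents = [62, 71, 84, 89, 98]
push(26): heap contents = [26, 62, 71, 84, 89, 98]

Answer: 77 49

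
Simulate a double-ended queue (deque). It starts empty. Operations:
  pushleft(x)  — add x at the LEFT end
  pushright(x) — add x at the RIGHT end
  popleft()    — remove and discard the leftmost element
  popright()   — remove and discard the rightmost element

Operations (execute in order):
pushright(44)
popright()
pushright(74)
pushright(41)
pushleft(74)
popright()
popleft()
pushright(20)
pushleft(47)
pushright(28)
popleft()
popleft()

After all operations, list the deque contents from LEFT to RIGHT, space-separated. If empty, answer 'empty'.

pushright(44): [44]
popright(): []
pushright(74): [74]
pushright(41): [74, 41]
pushleft(74): [74, 74, 41]
popright(): [74, 74]
popleft(): [74]
pushright(20): [74, 20]
pushleft(47): [47, 74, 20]
pushright(28): [47, 74, 20, 28]
popleft(): [74, 20, 28]
popleft(): [20, 28]

Answer: 20 28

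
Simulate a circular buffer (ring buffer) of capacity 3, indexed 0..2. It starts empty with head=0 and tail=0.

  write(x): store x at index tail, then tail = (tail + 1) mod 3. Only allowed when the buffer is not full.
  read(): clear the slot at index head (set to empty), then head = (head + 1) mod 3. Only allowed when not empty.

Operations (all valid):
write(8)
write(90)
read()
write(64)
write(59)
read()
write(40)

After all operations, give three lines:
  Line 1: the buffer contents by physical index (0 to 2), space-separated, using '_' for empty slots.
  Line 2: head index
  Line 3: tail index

Answer: 59 40 64
2
2

Derivation:
write(8): buf=[8 _ _], head=0, tail=1, size=1
write(90): buf=[8 90 _], head=0, tail=2, size=2
read(): buf=[_ 90 _], head=1, tail=2, size=1
write(64): buf=[_ 90 64], head=1, tail=0, size=2
write(59): buf=[59 90 64], head=1, tail=1, size=3
read(): buf=[59 _ 64], head=2, tail=1, size=2
write(40): buf=[59 40 64], head=2, tail=2, size=3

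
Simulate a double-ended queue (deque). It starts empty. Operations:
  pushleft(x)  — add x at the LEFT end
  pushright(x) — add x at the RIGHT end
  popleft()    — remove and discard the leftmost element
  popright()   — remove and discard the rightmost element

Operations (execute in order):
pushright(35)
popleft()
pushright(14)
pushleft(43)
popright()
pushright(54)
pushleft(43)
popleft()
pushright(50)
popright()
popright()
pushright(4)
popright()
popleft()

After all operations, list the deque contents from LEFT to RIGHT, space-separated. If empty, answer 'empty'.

Answer: empty

Derivation:
pushright(35): [35]
popleft(): []
pushright(14): [14]
pushleft(43): [43, 14]
popright(): [43]
pushright(54): [43, 54]
pushleft(43): [43, 43, 54]
popleft(): [43, 54]
pushright(50): [43, 54, 50]
popright(): [43, 54]
popright(): [43]
pushright(4): [43, 4]
popright(): [43]
popleft(): []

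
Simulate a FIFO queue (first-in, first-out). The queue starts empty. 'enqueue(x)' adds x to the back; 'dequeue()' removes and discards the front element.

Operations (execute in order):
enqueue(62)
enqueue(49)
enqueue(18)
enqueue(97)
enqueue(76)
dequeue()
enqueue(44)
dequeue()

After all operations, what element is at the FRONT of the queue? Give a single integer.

Answer: 18

Derivation:
enqueue(62): queue = [62]
enqueue(49): queue = [62, 49]
enqueue(18): queue = [62, 49, 18]
enqueue(97): queue = [62, 49, 18, 97]
enqueue(76): queue = [62, 49, 18, 97, 76]
dequeue(): queue = [49, 18, 97, 76]
enqueue(44): queue = [49, 18, 97, 76, 44]
dequeue(): queue = [18, 97, 76, 44]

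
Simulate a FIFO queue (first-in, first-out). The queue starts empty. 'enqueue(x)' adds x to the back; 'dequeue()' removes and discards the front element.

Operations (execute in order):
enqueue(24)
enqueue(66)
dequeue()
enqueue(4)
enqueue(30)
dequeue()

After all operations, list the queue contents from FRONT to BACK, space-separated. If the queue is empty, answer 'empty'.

Answer: 4 30

Derivation:
enqueue(24): [24]
enqueue(66): [24, 66]
dequeue(): [66]
enqueue(4): [66, 4]
enqueue(30): [66, 4, 30]
dequeue(): [4, 30]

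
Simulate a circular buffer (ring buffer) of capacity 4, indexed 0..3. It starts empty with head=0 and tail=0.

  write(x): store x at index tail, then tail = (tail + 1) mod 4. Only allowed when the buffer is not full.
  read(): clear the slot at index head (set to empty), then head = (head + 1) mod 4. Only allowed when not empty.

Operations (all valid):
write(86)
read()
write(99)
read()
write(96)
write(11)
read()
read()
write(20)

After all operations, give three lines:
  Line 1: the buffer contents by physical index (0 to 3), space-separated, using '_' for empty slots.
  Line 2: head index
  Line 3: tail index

write(86): buf=[86 _ _ _], head=0, tail=1, size=1
read(): buf=[_ _ _ _], head=1, tail=1, size=0
write(99): buf=[_ 99 _ _], head=1, tail=2, size=1
read(): buf=[_ _ _ _], head=2, tail=2, size=0
write(96): buf=[_ _ 96 _], head=2, tail=3, size=1
write(11): buf=[_ _ 96 11], head=2, tail=0, size=2
read(): buf=[_ _ _ 11], head=3, tail=0, size=1
read(): buf=[_ _ _ _], head=0, tail=0, size=0
write(20): buf=[20 _ _ _], head=0, tail=1, size=1

Answer: 20 _ _ _
0
1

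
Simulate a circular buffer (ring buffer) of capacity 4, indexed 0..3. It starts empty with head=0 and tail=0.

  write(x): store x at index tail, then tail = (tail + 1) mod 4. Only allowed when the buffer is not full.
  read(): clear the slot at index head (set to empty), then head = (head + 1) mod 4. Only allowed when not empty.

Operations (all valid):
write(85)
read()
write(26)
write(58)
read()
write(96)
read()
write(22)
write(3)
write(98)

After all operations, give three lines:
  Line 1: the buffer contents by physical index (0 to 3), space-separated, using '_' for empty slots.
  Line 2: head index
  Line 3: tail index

write(85): buf=[85 _ _ _], head=0, tail=1, size=1
read(): buf=[_ _ _ _], head=1, tail=1, size=0
write(26): buf=[_ 26 _ _], head=1, tail=2, size=1
write(58): buf=[_ 26 58 _], head=1, tail=3, size=2
read(): buf=[_ _ 58 _], head=2, tail=3, size=1
write(96): buf=[_ _ 58 96], head=2, tail=0, size=2
read(): buf=[_ _ _ 96], head=3, tail=0, size=1
write(22): buf=[22 _ _ 96], head=3, tail=1, size=2
write(3): buf=[22 3 _ 96], head=3, tail=2, size=3
write(98): buf=[22 3 98 96], head=3, tail=3, size=4

Answer: 22 3 98 96
3
3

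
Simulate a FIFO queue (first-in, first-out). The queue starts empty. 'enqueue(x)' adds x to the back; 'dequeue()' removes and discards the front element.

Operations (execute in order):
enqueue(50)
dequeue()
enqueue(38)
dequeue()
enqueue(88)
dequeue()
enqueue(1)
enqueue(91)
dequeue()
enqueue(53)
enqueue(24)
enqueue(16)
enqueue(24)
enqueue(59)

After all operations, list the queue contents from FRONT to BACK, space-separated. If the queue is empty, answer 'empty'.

Answer: 91 53 24 16 24 59

Derivation:
enqueue(50): [50]
dequeue(): []
enqueue(38): [38]
dequeue(): []
enqueue(88): [88]
dequeue(): []
enqueue(1): [1]
enqueue(91): [1, 91]
dequeue(): [91]
enqueue(53): [91, 53]
enqueue(24): [91, 53, 24]
enqueue(16): [91, 53, 24, 16]
enqueue(24): [91, 53, 24, 16, 24]
enqueue(59): [91, 53, 24, 16, 24, 59]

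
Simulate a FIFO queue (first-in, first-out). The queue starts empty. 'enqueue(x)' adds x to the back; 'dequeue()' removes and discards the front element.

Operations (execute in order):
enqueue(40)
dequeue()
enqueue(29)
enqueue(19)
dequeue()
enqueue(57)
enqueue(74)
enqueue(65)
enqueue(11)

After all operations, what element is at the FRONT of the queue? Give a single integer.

Answer: 19

Derivation:
enqueue(40): queue = [40]
dequeue(): queue = []
enqueue(29): queue = [29]
enqueue(19): queue = [29, 19]
dequeue(): queue = [19]
enqueue(57): queue = [19, 57]
enqueue(74): queue = [19, 57, 74]
enqueue(65): queue = [19, 57, 74, 65]
enqueue(11): queue = [19, 57, 74, 65, 11]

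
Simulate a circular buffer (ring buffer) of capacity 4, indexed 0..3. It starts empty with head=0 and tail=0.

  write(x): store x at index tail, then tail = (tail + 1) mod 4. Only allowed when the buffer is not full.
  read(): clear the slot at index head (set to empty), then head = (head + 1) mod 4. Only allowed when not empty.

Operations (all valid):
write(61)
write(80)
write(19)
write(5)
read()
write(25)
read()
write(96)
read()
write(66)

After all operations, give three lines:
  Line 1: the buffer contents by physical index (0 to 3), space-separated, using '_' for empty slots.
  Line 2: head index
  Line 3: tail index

Answer: 25 96 66 5
3
3

Derivation:
write(61): buf=[61 _ _ _], head=0, tail=1, size=1
write(80): buf=[61 80 _ _], head=0, tail=2, size=2
write(19): buf=[61 80 19 _], head=0, tail=3, size=3
write(5): buf=[61 80 19 5], head=0, tail=0, size=4
read(): buf=[_ 80 19 5], head=1, tail=0, size=3
write(25): buf=[25 80 19 5], head=1, tail=1, size=4
read(): buf=[25 _ 19 5], head=2, tail=1, size=3
write(96): buf=[25 96 19 5], head=2, tail=2, size=4
read(): buf=[25 96 _ 5], head=3, tail=2, size=3
write(66): buf=[25 96 66 5], head=3, tail=3, size=4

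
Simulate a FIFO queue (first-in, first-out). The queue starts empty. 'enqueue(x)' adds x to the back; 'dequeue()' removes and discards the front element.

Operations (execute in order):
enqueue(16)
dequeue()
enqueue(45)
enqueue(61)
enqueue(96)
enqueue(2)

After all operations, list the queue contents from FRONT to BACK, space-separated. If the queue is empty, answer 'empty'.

Answer: 45 61 96 2

Derivation:
enqueue(16): [16]
dequeue(): []
enqueue(45): [45]
enqueue(61): [45, 61]
enqueue(96): [45, 61, 96]
enqueue(2): [45, 61, 96, 2]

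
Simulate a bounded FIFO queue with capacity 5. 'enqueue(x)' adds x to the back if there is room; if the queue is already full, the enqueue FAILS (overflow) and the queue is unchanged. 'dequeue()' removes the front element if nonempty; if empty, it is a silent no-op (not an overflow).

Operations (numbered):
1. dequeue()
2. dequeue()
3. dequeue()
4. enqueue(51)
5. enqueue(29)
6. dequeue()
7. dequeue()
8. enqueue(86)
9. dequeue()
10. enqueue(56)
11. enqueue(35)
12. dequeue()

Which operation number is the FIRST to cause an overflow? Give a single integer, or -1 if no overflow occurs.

1. dequeue(): empty, no-op, size=0
2. dequeue(): empty, no-op, size=0
3. dequeue(): empty, no-op, size=0
4. enqueue(51): size=1
5. enqueue(29): size=2
6. dequeue(): size=1
7. dequeue(): size=0
8. enqueue(86): size=1
9. dequeue(): size=0
10. enqueue(56): size=1
11. enqueue(35): size=2
12. dequeue(): size=1

Answer: -1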